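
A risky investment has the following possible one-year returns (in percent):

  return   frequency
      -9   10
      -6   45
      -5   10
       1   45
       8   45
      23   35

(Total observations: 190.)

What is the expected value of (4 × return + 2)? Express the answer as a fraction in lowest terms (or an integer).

358/19

Total = 190, so P(return=-9) = 10/190, etc.
E[4x+2] = (1/19)·(-34) + (9/38)·(-22) + (1/19)·(-18) + (9/38)·6 + (9/38)·34 + (7/38)·94
     = 358/19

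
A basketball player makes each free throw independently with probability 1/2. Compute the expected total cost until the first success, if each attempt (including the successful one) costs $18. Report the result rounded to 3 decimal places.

E[#attempts] = 1/p = 2; E[cost] = 18·2 = 36.
≈ 36.000

$36.000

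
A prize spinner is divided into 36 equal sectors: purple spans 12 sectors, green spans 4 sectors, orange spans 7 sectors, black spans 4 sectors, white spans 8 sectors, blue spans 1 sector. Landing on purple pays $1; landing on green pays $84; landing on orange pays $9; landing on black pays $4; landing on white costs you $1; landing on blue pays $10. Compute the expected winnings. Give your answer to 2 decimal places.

E[payout] = (12/36)·1 + (4/36)·84 + (7/36)·9 + (4/36)·4 + (8/36)·(-1) + (1/36)·10 = 143/12
≈ $11.92

$11.92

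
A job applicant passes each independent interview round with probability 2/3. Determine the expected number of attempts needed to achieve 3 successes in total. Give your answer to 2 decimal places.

By linearity (sum of 3 independent geometric waits), E[trials] = 3/p = 3/(2/3) = 9/2.
≈ 4.50

4.50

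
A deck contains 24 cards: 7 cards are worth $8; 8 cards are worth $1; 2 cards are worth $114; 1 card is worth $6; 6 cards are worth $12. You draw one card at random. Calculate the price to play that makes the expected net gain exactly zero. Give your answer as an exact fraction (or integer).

185/12 dollars

E[payout] = (7/24)·8 + (8/24)·1 + (2/24)·114 + (1/24)·6 + (6/24)·12 = 185/12
Fair fee = E[payout] = 185/12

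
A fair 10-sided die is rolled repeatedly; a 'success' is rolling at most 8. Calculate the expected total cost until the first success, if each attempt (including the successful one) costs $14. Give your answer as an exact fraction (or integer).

35/2 dollars

E[#attempts] = 1/p = 5/4; E[cost] = 14·5/4 = 35/2.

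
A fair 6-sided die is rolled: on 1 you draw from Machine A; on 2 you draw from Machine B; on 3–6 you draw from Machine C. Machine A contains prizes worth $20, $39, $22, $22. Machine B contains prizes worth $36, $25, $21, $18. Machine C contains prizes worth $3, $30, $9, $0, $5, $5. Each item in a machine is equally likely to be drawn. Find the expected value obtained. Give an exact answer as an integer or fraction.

E[X | Machine A] = (20 + 39 + 22 + 22)/4 = 103/4
E[X | Machine B] = (36 + 25 + 21 + 18)/4 = 25
E[X | Machine C] = (3 + 30 + 9 + 0 + 5 + 5)/6 = 26/3
E[X] = (1/6)·103/4 + (1/6)·25 + (2/3)·26/3 = 1025/72

1025/72 dollars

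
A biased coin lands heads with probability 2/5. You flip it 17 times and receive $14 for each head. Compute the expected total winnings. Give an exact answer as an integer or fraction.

E[#heads] = 17·2/5 = 34/5 (linearity over flips).
E[winnings] = 14·34/5 = 476/5.

476/5 dollars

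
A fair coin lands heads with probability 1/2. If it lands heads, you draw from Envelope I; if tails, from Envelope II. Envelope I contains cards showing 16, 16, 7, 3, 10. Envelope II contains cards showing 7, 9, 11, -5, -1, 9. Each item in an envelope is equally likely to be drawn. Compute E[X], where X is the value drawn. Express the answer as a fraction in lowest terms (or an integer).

E[X | Envelope I] = (16 + 16 + 7 + 3 + 10)/5 = 52/5
E[X | Envelope II] = (7 + 9 + 11 − 5 − 1 + 9)/6 = 5
E[X] = (1/2)·52/5 + (1/2)·5 = 77/10

77/10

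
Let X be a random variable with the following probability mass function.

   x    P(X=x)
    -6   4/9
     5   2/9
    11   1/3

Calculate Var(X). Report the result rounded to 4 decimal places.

57.4321

E[X] = (4/9)·(-6) + (2/9)·5 + (1/3)·11 = 19/9
E[X²] = (4/9)·36 + (2/9)·25 + (1/3)·121 = 557/9
Var(X) = 557/9 − (19/9)² = 4652/81 ≈ 57.4321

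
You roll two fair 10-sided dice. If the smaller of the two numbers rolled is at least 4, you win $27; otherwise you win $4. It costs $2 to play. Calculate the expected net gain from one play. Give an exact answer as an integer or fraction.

E[payout] = (51/100)·4 + (49/100)·27 = 1527/100
Expected profit = 1527/100 − 2 = 1327/100

1327/100 dollars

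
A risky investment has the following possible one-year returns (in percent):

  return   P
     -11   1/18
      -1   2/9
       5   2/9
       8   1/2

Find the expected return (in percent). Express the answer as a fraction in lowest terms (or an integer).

77/18

E[X] = (1/18)·(-11) + (2/9)·(-1) + (2/9)·5 + (1/2)·8
     = 77/18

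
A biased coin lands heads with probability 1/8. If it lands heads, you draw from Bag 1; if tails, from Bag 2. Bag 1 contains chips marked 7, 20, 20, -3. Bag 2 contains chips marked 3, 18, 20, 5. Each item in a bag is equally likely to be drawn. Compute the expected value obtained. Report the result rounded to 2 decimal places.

E[X | Bag 1] = (7 + 20 + 20 − 3)/4 = 11
E[X | Bag 2] = (3 + 18 + 20 + 5)/4 = 23/2
E[X] = (1/8)·11 + (7/8)·23/2 = 183/16 ≈ 11.44

11.44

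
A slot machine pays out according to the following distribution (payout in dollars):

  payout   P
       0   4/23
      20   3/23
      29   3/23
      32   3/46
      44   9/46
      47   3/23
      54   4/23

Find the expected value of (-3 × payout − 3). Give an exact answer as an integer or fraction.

E[-3x-3] = (4/23)·(-3) + (3/23)·(-63) + (3/23)·(-90) + (3/46)·(-99) + (9/46)·(-135) + (3/23)·(-144) + (4/23)·(-165)
     = -2319/23

-2319/23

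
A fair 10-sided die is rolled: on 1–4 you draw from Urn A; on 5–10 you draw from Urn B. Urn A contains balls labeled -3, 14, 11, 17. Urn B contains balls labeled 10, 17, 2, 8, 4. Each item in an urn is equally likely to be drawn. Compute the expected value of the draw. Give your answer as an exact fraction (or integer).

441/50

E[X | Urn A] = (-3 + 14 + 11 + 17)/4 = 39/4
E[X | Urn B] = (10 + 17 + 2 + 8 + 4)/5 = 41/5
E[X] = (2/5)·39/4 + (3/5)·41/5 = 441/50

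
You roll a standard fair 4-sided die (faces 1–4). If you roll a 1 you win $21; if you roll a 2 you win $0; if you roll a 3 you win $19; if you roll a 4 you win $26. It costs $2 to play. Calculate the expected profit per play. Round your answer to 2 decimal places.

E[payout] = (1/4)·0 + (1/4)·19 + (1/4)·21 + (1/4)·26 = 33/2
Expected profit = 33/2 − 2 = 29/2 ≈ $14.50

$14.50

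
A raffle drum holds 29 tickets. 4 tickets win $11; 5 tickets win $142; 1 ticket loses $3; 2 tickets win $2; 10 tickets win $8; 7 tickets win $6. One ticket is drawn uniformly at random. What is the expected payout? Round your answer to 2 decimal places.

$30.24

E[payout] = (4/29)·11 + (5/29)·142 + (1/29)·(-3) + (2/29)·2 + (10/29)·8 + (7/29)·6 = 877/29
≈ $30.24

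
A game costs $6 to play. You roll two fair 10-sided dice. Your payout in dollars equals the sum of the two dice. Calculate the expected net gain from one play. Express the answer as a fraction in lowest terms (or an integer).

$5

Distribution of the sum of the two dice: 2 w.p. 1/100, 3 w.p. 1/50, 4 w.p. 3/100, 5 w.p. 1/25, 6 w.p. 1/20, 7 w.p. 3/50, …
E[payout] = (1/100)·2 + (1/50)·3 + (3/100)·4 + (1/25)·5 + (1/20)·6 + (3/50)·7 + (7/100)·8 + (2/25)·9 + (9/100)·10 + (1/10)·11 + (9/100)·12 + (2/25)·13 + (7/100)·14 + (3/50)·15 + (1/20)·16 + (1/25)·17 + (3/100)·18 + (1/50)·19 + (1/100)·20 = 11
Expected profit = 11 − 6 = 5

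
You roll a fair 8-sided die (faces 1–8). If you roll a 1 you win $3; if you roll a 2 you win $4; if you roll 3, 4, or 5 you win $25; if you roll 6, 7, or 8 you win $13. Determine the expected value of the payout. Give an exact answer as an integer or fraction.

E[payout] = (1/8)·3 + (1/8)·4 + (3/8)·13 + (3/8)·25 = 121/8

121/8 dollars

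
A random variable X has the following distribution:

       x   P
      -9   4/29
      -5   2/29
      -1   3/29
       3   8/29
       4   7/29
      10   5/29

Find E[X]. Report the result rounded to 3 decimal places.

E[X] = (4/29)·(-9) + (2/29)·(-5) + (3/29)·(-1) + (8/29)·3 + (7/29)·4 + (5/29)·10
     = 53/29 ≈ 1.828

1.828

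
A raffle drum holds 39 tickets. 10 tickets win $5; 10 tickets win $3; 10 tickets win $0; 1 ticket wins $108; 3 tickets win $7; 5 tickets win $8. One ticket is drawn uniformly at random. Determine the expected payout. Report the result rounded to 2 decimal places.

E[payout] = (10/39)·5 + (10/39)·3 + (10/39)·0 + (1/39)·108 + (3/39)·7 + (5/39)·8 = 83/13
≈ $6.38

$6.38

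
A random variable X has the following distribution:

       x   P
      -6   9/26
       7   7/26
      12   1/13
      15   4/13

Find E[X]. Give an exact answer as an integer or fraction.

E[X] = (9/26)·(-6) + (7/26)·7 + (1/13)·12 + (4/13)·15
     = 139/26

139/26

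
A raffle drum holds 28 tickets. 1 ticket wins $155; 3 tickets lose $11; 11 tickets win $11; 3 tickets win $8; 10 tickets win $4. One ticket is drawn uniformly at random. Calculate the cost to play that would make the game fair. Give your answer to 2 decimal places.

E[payout] = (1/28)·155 + (3/28)·(-11) + (11/28)·11 + (3/28)·8 + (10/28)·4 = 307/28
Fair fee = E[payout] = 307/28 ≈ $10.96

$10.96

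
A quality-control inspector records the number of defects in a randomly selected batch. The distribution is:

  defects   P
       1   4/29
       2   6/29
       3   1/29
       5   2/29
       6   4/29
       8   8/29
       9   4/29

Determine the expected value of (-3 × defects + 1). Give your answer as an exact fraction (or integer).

E[-3x+1] = (4/29)·(-2) + (6/29)·(-5) + (1/29)·(-8) + (2/29)·(-14) + (4/29)·(-17) + (8/29)·(-23) + (4/29)·(-26)
     = -430/29

-430/29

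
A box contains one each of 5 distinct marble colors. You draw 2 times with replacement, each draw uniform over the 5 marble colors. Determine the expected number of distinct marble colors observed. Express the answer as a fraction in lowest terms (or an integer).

Let Xⱼ=1 if type j appears at least once. P(Xⱼ=1) = 1 − ((5−1)/5)^2 = 9/25.
E[#distinct] = 5·9/25 = 9/5.

9/5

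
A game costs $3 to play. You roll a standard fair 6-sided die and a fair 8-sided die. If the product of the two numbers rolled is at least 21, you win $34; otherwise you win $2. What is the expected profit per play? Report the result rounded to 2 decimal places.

E[payout] = (17/24)·2 + (7/24)·34 = 34/3
Expected profit = 34/3 − 3 = 25/3 ≈ $8.33

$8.33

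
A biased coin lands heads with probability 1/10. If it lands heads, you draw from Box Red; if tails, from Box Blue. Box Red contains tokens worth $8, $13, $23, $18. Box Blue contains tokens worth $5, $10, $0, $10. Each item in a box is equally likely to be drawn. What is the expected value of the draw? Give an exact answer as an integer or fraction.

287/40 dollars

E[X | Box Red] = (8 + 13 + 23 + 18)/4 = 31/2
E[X | Box Blue] = (5 + 10 + 0 + 10)/4 = 25/4
E[X] = (1/10)·31/2 + (9/10)·25/4 = 287/40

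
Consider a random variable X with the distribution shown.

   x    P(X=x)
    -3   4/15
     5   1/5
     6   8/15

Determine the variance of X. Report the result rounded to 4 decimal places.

15.0400

E[X] = (4/15)·(-3) + (1/5)·5 + (8/15)·6 = 17/5
E[X²] = (4/15)·9 + (1/5)·25 + (8/15)·36 = 133/5
Var(X) = 133/5 − (17/5)² = 376/25 ≈ 15.0400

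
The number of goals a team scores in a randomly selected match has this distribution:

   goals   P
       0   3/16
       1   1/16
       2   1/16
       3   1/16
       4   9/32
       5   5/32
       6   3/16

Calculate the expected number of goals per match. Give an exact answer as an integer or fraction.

109/32

E[X] = (3/16)·0 + (1/16)·1 + (1/16)·2 + (1/16)·3 + (9/32)·4 + (5/32)·5 + (3/16)·6
     = 109/32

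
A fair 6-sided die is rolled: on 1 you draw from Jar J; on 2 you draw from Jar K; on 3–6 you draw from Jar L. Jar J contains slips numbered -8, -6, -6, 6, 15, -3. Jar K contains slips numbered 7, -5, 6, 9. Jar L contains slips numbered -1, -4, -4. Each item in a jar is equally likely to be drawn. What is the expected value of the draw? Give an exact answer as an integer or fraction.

E[X | Jar J] = (-8 − 6 − 6 + 6 + 15 − 3)/6 = -1/3
E[X | Jar K] = (7 − 5 + 6 + 9)/4 = 17/4
E[X | Jar L] = (-1 − 4 − 4)/3 = -3
E[X] = (1/6)·(-1/3) + (1/6)·17/4 + (2/3)·(-3) = -97/72

-97/72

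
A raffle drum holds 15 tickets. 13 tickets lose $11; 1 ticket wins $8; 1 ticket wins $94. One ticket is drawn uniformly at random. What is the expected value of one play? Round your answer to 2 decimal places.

-$2.73

E[payout] = (13/15)·(-11) + (1/15)·8 + (1/15)·94 = -41/15
≈ -$2.73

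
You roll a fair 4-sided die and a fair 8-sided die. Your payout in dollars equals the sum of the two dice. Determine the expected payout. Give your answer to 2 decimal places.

Distribution of the sum of the two dice: 2 w.p. 1/32, 3 w.p. 1/16, 4 w.p. 3/32, 5 w.p. 1/8, 6 w.p. 1/8, 7 w.p. 1/8, …
E[payout] = (1/32)·2 + (1/16)·3 + (3/32)·4 + (1/8)·5 + (1/8)·6 + (1/8)·7 + (1/8)·8 + (1/8)·9 + (3/32)·10 + (1/16)·11 + (1/32)·12 = 7
≈ $7.00

$7.00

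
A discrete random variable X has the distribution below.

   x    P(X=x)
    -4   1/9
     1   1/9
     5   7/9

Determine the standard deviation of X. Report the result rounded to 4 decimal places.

E[X] = 32/9, E[X²] = 64/3
Var(X) = E[X²] − (E[X])² = 64/3 − 1024/81 = 704/81
SD(X) = √(704/81) ≈ 2.9481

2.9481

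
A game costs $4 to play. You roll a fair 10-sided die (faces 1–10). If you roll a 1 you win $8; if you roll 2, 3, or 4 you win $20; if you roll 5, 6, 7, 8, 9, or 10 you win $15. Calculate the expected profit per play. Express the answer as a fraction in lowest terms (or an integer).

59/5 dollars

E[payout] = (1/10)·8 + (3/5)·15 + (3/10)·20 = 79/5
Expected profit = 79/5 − 4 = 59/5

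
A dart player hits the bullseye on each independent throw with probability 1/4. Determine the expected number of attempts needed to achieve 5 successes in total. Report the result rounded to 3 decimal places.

20.000

By linearity (sum of 5 independent geometric waits), E[trials] = 5/p = 5/(1/4) = 20.
≈ 20.000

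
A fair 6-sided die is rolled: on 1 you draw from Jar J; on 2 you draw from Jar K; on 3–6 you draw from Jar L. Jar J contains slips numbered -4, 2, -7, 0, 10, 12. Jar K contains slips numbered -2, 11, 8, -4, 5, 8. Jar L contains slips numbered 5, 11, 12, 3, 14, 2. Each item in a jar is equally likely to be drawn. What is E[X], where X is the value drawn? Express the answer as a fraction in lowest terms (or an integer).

227/36

E[X | Jar J] = (-4 + 2 − 7 + 0 + 10 + 12)/6 = 13/6
E[X | Jar K] = (-2 + 11 + 8 − 4 + 5 + 8)/6 = 13/3
E[X | Jar L] = (5 + 11 + 12 + 3 + 14 + 2)/6 = 47/6
E[X] = (1/6)·13/6 + (1/6)·13/3 + (2/3)·47/6 = 227/36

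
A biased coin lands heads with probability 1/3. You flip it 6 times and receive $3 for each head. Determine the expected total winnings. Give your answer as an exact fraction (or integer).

E[#heads] = 6·1/3 = 2 (linearity over flips).
E[winnings] = 3·2 = 6.

$6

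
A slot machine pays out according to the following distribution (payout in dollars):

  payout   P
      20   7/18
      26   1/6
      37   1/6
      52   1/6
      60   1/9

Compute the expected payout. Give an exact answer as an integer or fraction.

E[X] = (7/18)·20 + (1/6)·26 + (1/6)·37 + (1/6)·52 + (1/9)·60
     = 605/18

605/18 dollars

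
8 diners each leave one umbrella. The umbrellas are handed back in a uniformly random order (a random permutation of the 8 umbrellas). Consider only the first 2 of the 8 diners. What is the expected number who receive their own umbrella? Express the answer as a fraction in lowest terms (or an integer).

Let Xᵢ = 1 if person i gets their own umbrella. For each i, P(Xᵢ=1) = 1/8.
By linearity of expectation, E[X₁+…+X_2] = 2·(1/8) = 1/4.

1/4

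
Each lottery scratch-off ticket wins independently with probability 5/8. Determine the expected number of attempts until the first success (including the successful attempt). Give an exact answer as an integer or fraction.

For a geometric distribution, E[trials] = 1/p = 1/(5/8) = 8/5.

8/5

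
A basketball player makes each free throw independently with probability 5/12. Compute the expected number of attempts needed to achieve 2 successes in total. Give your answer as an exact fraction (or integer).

By linearity (sum of 2 independent geometric waits), E[trials] = 2/p = 2/(5/12) = 24/5.

24/5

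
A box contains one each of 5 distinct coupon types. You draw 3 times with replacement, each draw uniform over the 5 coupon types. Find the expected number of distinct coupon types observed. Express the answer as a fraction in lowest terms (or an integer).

61/25

Let Xⱼ=1 if type j appears at least once. P(Xⱼ=1) = 1 − ((5−1)/5)^3 = 61/125.
E[#distinct] = 5·61/125 = 61/25.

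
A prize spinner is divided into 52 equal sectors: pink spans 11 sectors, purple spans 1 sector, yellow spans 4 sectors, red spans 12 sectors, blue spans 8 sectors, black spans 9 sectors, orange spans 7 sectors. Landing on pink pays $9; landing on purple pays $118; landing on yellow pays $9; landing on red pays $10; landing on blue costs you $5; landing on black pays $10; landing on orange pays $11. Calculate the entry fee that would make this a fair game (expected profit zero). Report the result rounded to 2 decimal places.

E[payout] = (11/52)·9 + (1/52)·118 + (4/52)·9 + (12/52)·10 + (8/52)·(-5) + (9/52)·10 + (7/52)·11 = 125/13
Fair fee = E[payout] = 125/13 ≈ $9.62

$9.62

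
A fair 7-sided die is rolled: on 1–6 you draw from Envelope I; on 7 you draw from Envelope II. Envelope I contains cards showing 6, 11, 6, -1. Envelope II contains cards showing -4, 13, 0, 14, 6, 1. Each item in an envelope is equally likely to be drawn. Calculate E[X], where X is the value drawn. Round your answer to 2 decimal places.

5.43

E[X | Envelope I] = (6 + 11 + 6 − 1)/4 = 11/2
E[X | Envelope II] = (-4 + 13 + 0 + 14 + 6 + 1)/6 = 5
E[X] = (6/7)·11/2 + (1/7)·5 = 38/7 ≈ 5.43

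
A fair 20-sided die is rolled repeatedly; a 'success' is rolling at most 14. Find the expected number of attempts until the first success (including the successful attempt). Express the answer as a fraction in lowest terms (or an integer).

For a geometric distribution, E[trials] = 1/p = 1/(7/10) = 10/7.

10/7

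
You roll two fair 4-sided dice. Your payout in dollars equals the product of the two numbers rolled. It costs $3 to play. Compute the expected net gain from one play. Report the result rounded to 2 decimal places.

Distribution of the product of the two numbers rolled: 1 w.p. 1/16, 2 w.p. 1/8, 3 w.p. 1/8, 4 w.p. 3/16, 6 w.p. 1/8, 8 w.p. 1/8, …
E[payout] = (1/16)·1 + (1/8)·2 + (1/8)·3 + (3/16)·4 + (1/8)·6 + (1/8)·8 + (1/16)·9 + (1/8)·12 + (1/16)·16 = 25/4
Expected profit = 25/4 − 3 = 13/4 ≈ $3.25

$3.25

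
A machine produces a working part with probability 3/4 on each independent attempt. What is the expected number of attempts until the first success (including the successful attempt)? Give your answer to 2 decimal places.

1.33

For a geometric distribution, E[trials] = 1/p = 1/(3/4) = 4/3.
≈ 1.33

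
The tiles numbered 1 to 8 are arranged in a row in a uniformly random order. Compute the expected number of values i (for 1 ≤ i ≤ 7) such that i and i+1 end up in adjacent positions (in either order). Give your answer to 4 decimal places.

For each i ∈ {1,…,7}, let Xᵢ = 1 if i and i+1 are adjacent. P(Xᵢ=1) = 2·(8−1)!/8! = 2/8.
By linearity, E[ΣXᵢ] = (7)·(2/8) = 7/4.
≈ 1.7500

1.7500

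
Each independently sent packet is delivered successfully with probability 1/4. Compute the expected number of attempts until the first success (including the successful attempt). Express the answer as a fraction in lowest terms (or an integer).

4

For a geometric distribution, E[trials] = 1/p = 1/(1/4) = 4.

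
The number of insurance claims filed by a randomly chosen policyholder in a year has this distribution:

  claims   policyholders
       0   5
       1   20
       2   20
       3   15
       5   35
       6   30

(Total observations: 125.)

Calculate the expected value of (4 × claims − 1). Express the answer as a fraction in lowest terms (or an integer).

Total = 125, so P(claims=0) = 5/125, etc.
E[4x-1] = (1/25)·(-1) + (4/25)·3 + (4/25)·7 + (3/25)·11 + (7/25)·19 + (6/25)·23
     = 343/25

343/25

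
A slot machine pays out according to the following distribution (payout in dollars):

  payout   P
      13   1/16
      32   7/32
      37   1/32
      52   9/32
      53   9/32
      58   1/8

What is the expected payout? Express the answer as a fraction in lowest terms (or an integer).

183/4 dollars

E[X] = (1/16)·13 + (7/32)·32 + (1/32)·37 + (9/32)·52 + (9/32)·53 + (1/8)·58
     = 183/4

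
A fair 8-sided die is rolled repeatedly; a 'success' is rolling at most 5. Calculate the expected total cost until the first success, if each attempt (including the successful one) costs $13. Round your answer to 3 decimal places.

$20.800

E[#attempts] = 1/p = 8/5; E[cost] = 13·8/5 = 104/5.
≈ 20.800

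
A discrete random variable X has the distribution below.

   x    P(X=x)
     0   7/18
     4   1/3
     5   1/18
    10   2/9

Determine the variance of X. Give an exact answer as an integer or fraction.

57/4

E[X] = (7/18)·0 + (1/3)·4 + (1/18)·5 + (2/9)·10 = 23/6
E[X²] = (7/18)·0 + (1/3)·16 + (1/18)·25 + (2/9)·100 = 521/18
Var(X) = 521/18 − (23/6)² = 57/4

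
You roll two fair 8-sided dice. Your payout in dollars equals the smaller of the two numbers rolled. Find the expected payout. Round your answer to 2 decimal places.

$3.19

Distribution of the smaller of the two numbers rolled: 1 w.p. 15/64, 2 w.p. 13/64, 3 w.p. 11/64, 4 w.p. 9/64, 5 w.p. 7/64, 6 w.p. 5/64, …
E[payout] = (15/64)·1 + (13/64)·2 + (11/64)·3 + (9/64)·4 + (7/64)·5 + (5/64)·6 + (3/64)·7 + (1/64)·8 = 51/16
≈ $3.19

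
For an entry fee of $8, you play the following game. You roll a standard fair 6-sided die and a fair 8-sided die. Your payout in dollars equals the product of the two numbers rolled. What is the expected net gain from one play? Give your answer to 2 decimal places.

Distribution of the product of the two numbers rolled: 1 w.p. 1/48, 2 w.p. 1/24, 3 w.p. 1/24, 4 w.p. 1/16, 5 w.p. 1/24, 6 w.p. 1/12, …
E[payout] = (1/48)·1 + (1/24)·2 + (1/24)·3 + (1/16)·4 + (1/24)·5 + (1/12)·6 + (1/48)·7 + (1/16)·8 + (1/48)·9 + (1/24)·10 + (1/12)·12 + (1/48)·14 + (1/24)·15 + (1/24)·16 + (1/24)·18 + (1/24)·20 + (1/48)·21 + (1/16)·24 + (1/48)·25 + (1/48)·28 + (1/24)·30 + (1/48)·32 + (1/48)·35 + (1/48)·36 + (1/48)·40 + (1/48)·42 + (1/48)·48 = 63/4
Expected profit = 63/4 − 8 = 31/4 ≈ $7.75

$7.75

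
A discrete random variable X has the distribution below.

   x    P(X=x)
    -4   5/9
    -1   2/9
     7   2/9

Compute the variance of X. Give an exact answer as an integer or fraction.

1556/81

E[X] = (5/9)·(-4) + (2/9)·(-1) + (2/9)·7 = -8/9
E[X²] = (5/9)·16 + (2/9)·1 + (2/9)·49 = 20
Var(X) = 20 − (-8/9)² = 1556/81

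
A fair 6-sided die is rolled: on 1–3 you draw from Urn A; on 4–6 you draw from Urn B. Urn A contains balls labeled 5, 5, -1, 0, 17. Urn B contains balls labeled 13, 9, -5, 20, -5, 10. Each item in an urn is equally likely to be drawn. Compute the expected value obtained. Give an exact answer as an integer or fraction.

E[X | Urn A] = (5 + 5 − 1 + 0 + 17)/5 = 26/5
E[X | Urn B] = (13 + 9 − 5 + 20 − 5 + 10)/6 = 7
E[X] = (1/2)·26/5 + (1/2)·7 = 61/10

61/10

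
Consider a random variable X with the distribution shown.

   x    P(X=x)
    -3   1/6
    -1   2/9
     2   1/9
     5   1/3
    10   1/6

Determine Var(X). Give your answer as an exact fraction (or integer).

E[X] = (1/6)·(-3) + (2/9)·(-1) + (1/9)·2 + (1/3)·5 + (1/6)·10 = 17/6
E[X²] = (1/6)·9 + (2/9)·1 + (1/9)·4 + (1/3)·25 + (1/6)·100 = 163/6
Var(X) = 163/6 − (17/6)² = 689/36

689/36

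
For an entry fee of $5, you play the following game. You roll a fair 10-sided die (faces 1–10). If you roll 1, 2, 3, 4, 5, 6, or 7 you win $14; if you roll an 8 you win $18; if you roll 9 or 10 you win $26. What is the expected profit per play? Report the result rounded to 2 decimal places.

E[payout] = (7/10)·14 + (1/10)·18 + (1/5)·26 = 84/5
Expected profit = 84/5 − 5 = 59/5 ≈ $11.80

$11.80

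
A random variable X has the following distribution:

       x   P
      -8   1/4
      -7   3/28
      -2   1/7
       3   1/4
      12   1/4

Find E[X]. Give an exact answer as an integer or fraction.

E[X] = (1/4)·(-8) + (3/28)·(-7) + (1/7)·(-2) + (1/4)·3 + (1/4)·12
     = 5/7

5/7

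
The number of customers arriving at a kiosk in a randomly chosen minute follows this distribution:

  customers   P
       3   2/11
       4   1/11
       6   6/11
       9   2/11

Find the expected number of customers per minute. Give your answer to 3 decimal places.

5.818

E[X] = (2/11)·3 + (1/11)·4 + (6/11)·6 + (2/11)·9
     = 64/11 ≈ 5.818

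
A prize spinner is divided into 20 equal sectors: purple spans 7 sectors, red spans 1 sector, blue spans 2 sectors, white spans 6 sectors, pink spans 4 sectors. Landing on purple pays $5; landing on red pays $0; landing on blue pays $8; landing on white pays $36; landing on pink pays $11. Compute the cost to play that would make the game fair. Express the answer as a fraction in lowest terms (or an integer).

E[payout] = (7/20)·5 + (1/20)·0 + (2/20)·8 + (6/20)·36 + (4/20)·11 = 311/20
Fair fee = E[payout] = 311/20

311/20 dollars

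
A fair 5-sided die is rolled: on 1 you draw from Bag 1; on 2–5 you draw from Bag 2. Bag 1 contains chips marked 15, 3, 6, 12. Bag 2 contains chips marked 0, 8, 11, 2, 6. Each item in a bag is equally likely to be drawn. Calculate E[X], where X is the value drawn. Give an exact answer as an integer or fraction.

153/25

E[X | Bag 1] = (15 + 3 + 6 + 12)/4 = 9
E[X | Bag 2] = (0 + 8 + 11 + 2 + 6)/5 = 27/5
E[X] = (1/5)·9 + (4/5)·27/5 = 153/25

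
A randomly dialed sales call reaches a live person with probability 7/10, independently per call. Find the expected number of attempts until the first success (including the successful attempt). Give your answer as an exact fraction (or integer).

For a geometric distribution, E[trials] = 1/p = 1/(7/10) = 10/7.

10/7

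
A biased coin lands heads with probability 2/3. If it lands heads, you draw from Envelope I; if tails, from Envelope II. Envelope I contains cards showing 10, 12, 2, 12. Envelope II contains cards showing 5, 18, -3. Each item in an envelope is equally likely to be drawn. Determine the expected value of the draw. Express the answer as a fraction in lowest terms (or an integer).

74/9

E[X | Envelope I] = (10 + 12 + 2 + 12)/4 = 9
E[X | Envelope II] = (5 + 18 − 3)/3 = 20/3
E[X] = (2/3)·9 + (1/3)·20/3 = 74/9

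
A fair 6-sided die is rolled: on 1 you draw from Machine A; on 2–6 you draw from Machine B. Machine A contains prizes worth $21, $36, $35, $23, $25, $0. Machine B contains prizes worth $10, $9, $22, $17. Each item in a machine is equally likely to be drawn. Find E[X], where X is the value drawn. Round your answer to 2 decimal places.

$15.97

E[X | Machine A] = (21 + 36 + 35 + 23 + 25 + 0)/6 = 70/3
E[X | Machine B] = (10 + 9 + 22 + 17)/4 = 29/2
E[X] = (1/6)·70/3 + (5/6)·29/2 = 575/36 ≈ 15.97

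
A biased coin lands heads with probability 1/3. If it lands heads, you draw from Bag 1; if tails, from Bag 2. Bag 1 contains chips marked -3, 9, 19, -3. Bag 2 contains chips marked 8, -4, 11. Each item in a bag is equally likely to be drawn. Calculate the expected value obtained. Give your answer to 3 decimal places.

5.167

E[X | Bag 1] = (-3 + 9 + 19 − 3)/4 = 11/2
E[X | Bag 2] = (8 − 4 + 11)/3 = 5
E[X] = (1/3)·11/2 + (2/3)·5 = 31/6 ≈ 5.167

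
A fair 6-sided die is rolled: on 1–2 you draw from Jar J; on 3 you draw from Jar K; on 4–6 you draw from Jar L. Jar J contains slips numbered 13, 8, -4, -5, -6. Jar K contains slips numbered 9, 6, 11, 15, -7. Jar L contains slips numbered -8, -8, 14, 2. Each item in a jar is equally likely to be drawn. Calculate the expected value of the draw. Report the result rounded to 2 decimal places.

1.53

E[X | Jar J] = (13 + 8 − 4 − 5 − 6)/5 = 6/5
E[X | Jar K] = (9 + 6 + 11 + 15 − 7)/5 = 34/5
E[X | Jar L] = (-8 − 8 + 14 + 2)/4 = 0
E[X] = (1/3)·6/5 + (1/6)·34/5 + (1/2)·0 = 23/15 ≈ 1.53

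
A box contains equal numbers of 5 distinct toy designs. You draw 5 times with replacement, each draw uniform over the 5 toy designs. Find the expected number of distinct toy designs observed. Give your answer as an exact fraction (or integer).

Let Xⱼ=1 if type j appears at least once. P(Xⱼ=1) = 1 − ((5−1)/5)^5 = 2101/3125.
E[#distinct] = 5·2101/3125 = 2101/625.

2101/625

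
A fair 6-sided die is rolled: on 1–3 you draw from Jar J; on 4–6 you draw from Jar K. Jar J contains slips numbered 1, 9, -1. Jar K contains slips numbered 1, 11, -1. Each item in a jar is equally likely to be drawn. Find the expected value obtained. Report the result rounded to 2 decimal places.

3.33

E[X | Jar J] = (1 + 9 − 1)/3 = 3
E[X | Jar K] = (1 + 11 − 1)/3 = 11/3
E[X] = (1/2)·3 + (1/2)·11/3 = 10/3 ≈ 3.33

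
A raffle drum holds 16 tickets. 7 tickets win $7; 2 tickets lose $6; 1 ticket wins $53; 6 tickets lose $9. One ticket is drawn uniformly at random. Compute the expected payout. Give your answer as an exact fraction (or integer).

9/4 dollars

E[payout] = (7/16)·7 + (2/16)·(-6) + (1/16)·53 + (6/16)·(-9) = 9/4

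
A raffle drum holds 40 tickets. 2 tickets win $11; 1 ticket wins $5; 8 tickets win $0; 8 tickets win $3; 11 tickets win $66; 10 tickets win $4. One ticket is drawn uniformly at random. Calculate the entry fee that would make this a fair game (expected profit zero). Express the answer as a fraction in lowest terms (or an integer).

E[payout] = (2/40)·11 + (1/40)·5 + (8/40)·0 + (8/40)·3 + (11/40)·66 + (10/40)·4 = 817/40
Fair fee = E[payout] = 817/40

817/40 dollars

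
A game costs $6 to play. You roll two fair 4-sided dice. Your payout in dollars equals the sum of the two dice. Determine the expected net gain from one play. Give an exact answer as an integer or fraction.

Distribution of the sum of the two dice: 2 w.p. 1/16, 3 w.p. 1/8, 4 w.p. 3/16, 5 w.p. 1/4, 6 w.p. 3/16, 7 w.p. 1/8, …
E[payout] = (1/16)·2 + (1/8)·3 + (3/16)·4 + (1/4)·5 + (3/16)·6 + (1/8)·7 + (1/16)·8 = 5
Expected profit = 5 − 6 = -1

-$1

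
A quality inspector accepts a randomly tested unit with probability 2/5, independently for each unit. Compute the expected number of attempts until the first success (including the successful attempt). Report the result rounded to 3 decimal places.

2.500

For a geometric distribution, E[trials] = 1/p = 1/(2/5) = 5/2.
≈ 2.500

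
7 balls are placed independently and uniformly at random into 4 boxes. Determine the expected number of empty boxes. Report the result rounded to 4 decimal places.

0.5339

Let Xⱼ=1 if box j is empty. P(Xⱼ=1) = ((4-1)/4)^7 = 2187/16384.
By linearity, E[#empty] = 4·2187/16384 = 2187/4096.
≈ 0.5339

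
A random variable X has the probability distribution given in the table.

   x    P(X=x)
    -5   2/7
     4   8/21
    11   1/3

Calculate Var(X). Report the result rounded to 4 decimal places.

E[X] = (2/7)·(-5) + (8/21)·4 + (1/3)·11 = 79/21
E[X²] = (2/7)·25 + (8/21)·16 + (1/3)·121 = 375/7
Var(X) = 375/7 − (79/21)² = 17384/441 ≈ 39.4195

39.4195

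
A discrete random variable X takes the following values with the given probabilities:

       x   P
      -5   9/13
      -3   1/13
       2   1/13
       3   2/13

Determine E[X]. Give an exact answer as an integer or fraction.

-40/13

E[X] = (9/13)·(-5) + (1/13)·(-3) + (1/13)·2 + (2/13)·3
     = -40/13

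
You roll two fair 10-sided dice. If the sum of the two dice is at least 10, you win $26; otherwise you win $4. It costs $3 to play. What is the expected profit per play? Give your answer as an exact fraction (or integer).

377/25 dollars

E[payout] = (9/25)·4 + (16/25)·26 = 452/25
Expected profit = 452/25 − 3 = 377/25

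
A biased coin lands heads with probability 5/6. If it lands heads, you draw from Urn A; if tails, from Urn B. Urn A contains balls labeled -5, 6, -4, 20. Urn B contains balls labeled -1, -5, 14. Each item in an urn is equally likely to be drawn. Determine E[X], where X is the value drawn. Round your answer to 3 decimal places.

3.986

E[X | Urn A] = (-5 + 6 − 4 + 20)/4 = 17/4
E[X | Urn B] = (-1 − 5 + 14)/3 = 8/3
E[X] = (5/6)·17/4 + (1/6)·8/3 = 287/72 ≈ 3.986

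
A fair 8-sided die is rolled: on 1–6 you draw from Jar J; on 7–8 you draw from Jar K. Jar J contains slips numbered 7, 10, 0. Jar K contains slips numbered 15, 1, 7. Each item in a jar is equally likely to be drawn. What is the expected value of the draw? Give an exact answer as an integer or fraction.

E[X | Jar J] = (7 + 10 + 0)/3 = 17/3
E[X | Jar K] = (15 + 1 + 7)/3 = 23/3
E[X] = (3/4)·17/3 + (1/4)·23/3 = 37/6

37/6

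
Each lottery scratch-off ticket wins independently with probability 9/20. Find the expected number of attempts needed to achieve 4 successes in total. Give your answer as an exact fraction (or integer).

By linearity (sum of 4 independent geometric waits), E[trials] = 4/p = 4/(9/20) = 80/9.

80/9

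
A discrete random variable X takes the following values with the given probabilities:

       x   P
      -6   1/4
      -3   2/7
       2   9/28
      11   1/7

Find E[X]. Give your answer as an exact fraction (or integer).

E[X] = (1/4)·(-6) + (2/7)·(-3) + (9/28)·2 + (1/7)·11
     = -1/7

-1/7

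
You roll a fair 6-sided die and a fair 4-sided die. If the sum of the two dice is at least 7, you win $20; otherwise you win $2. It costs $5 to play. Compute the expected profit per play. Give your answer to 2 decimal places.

E[payout] = (7/12)·2 + (5/12)·20 = 19/2
Expected profit = 19/2 − 5 = 9/2 ≈ $4.50

$4.50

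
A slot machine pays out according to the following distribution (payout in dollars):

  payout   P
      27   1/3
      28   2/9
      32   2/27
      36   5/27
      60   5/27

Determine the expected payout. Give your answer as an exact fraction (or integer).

955/27 dollars

E[X] = (1/3)·27 + (2/9)·28 + (2/27)·32 + (5/27)·36 + (5/27)·60
     = 955/27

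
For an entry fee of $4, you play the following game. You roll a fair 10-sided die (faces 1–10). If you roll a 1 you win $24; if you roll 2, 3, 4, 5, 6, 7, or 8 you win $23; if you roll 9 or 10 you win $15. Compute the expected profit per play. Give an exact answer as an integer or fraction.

35/2 dollars

E[payout] = (1/5)·15 + (7/10)·23 + (1/10)·24 = 43/2
Expected profit = 43/2 − 4 = 35/2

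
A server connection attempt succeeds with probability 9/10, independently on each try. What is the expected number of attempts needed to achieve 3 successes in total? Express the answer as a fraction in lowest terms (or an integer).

By linearity (sum of 3 independent geometric waits), E[trials] = 3/p = 3/(9/10) = 10/3.

10/3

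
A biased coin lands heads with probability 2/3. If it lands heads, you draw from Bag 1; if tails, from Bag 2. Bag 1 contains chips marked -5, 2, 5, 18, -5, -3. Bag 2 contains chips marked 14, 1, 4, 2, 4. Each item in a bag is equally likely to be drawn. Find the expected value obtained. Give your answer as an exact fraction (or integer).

E[X | Bag 1] = (-5 + 2 + 5 + 18 − 5 − 3)/6 = 2
E[X | Bag 2] = (14 + 1 + 4 + 2 + 4)/5 = 5
E[X] = (2/3)·2 + (1/3)·5 = 3

3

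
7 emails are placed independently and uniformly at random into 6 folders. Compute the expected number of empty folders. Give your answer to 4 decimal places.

1.6745

Let Xⱼ=1 if folder j is empty. P(Xⱼ=1) = ((6-1)/6)^7 = 78125/279936.
By linearity, E[#empty] = 6·78125/279936 = 78125/46656.
≈ 1.6745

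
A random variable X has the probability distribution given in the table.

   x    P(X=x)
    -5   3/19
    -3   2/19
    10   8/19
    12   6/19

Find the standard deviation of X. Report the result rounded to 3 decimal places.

6.703

E[X] = 131/19, E[X²] = 1757/19
Var(X) = E[X²] − (E[X])² = 1757/19 − 17161/361 = 16222/361
SD(X) = √(16222/361) ≈ 6.703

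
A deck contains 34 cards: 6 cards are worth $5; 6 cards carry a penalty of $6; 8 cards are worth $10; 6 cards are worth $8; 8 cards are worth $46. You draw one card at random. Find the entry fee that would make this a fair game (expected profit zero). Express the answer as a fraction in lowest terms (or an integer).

245/17 dollars

E[payout] = (6/34)·5 + (6/34)·(-6) + (8/34)·10 + (6/34)·8 + (8/34)·46 = 245/17
Fair fee = E[payout] = 245/17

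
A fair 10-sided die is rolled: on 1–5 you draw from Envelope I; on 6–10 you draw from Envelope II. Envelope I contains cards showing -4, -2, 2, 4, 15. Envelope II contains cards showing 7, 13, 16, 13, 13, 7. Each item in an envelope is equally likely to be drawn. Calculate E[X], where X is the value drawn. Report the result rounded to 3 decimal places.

E[X | Envelope I] = (-4 − 2 + 2 + 4 + 15)/5 = 3
E[X | Envelope II] = (7 + 13 + 16 + 13 + 13 + 7)/6 = 23/2
E[X] = (1/2)·3 + (1/2)·23/2 = 29/4 ≈ 7.250

7.250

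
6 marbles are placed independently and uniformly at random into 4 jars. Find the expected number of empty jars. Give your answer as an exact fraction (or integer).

729/1024

Let Xⱼ=1 if jar j is empty. P(Xⱼ=1) = ((4-1)/4)^6 = 729/4096.
By linearity, E[#empty] = 4·729/4096 = 729/1024.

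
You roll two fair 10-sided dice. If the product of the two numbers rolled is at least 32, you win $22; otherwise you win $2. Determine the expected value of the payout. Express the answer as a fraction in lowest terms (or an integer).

E[payout] = (61/100)·2 + (39/100)·22 = 49/5

49/5 dollars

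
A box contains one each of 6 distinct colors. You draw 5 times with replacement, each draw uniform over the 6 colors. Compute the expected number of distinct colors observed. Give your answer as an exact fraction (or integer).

Let Xⱼ=1 if type j appears at least once. P(Xⱼ=1) = 1 − ((6−1)/6)^5 = 4651/7776.
E[#distinct] = 6·4651/7776 = 4651/1296.

4651/1296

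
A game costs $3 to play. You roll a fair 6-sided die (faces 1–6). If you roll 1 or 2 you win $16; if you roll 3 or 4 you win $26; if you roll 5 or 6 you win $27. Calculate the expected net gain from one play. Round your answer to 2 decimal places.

E[payout] = (1/3)·16 + (1/3)·26 + (1/3)·27 = 23
Expected profit = 23 − 3 = 20 ≈ $20.00

$20.00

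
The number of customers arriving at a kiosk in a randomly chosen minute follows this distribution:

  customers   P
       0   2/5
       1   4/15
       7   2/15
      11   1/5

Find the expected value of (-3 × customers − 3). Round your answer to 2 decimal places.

-13.20

E[-3x-3] = (2/5)·(-3) + (4/15)·(-6) + (2/15)·(-24) + (1/5)·(-36)
     = -66/5 ≈ -13.20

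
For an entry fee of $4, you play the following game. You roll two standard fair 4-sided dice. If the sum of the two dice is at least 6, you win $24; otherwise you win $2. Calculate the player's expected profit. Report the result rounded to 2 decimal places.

$6.25

E[payout] = (5/8)·2 + (3/8)·24 = 41/4
Expected profit = 41/4 − 4 = 25/4 ≈ $6.25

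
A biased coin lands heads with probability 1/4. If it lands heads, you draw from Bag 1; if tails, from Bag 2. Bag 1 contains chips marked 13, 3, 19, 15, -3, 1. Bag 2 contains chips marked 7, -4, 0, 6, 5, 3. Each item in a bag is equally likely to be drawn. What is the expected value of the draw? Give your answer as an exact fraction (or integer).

33/8

E[X | Bag 1] = (13 + 3 + 19 + 15 − 3 + 1)/6 = 8
E[X | Bag 2] = (7 − 4 + 0 + 6 + 5 + 3)/6 = 17/6
E[X] = (1/4)·8 + (3/4)·17/6 = 33/8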